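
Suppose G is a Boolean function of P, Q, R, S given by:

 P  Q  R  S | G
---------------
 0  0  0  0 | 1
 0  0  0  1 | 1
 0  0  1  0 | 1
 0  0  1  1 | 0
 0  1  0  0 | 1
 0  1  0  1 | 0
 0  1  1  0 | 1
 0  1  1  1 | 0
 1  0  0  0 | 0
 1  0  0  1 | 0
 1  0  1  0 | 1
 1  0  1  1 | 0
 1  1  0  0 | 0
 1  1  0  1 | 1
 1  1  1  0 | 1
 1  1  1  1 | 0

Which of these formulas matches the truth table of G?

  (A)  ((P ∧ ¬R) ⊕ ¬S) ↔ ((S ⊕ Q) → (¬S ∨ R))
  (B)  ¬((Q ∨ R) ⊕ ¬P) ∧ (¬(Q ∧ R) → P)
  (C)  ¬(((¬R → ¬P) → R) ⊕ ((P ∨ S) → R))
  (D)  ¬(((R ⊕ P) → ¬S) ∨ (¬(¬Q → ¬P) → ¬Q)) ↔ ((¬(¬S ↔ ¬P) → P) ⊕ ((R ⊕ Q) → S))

(B) fails at (0,0,0,0): the formula yields 0, G is 1.
(C) fails at (0,0,0,0): the formula yields 0, G is 1.
(D) fails at (0,0,0,1): the formula yields 0, G is 1.
Only (A) survives; checking it on all 16 rows confirms it matches G.

A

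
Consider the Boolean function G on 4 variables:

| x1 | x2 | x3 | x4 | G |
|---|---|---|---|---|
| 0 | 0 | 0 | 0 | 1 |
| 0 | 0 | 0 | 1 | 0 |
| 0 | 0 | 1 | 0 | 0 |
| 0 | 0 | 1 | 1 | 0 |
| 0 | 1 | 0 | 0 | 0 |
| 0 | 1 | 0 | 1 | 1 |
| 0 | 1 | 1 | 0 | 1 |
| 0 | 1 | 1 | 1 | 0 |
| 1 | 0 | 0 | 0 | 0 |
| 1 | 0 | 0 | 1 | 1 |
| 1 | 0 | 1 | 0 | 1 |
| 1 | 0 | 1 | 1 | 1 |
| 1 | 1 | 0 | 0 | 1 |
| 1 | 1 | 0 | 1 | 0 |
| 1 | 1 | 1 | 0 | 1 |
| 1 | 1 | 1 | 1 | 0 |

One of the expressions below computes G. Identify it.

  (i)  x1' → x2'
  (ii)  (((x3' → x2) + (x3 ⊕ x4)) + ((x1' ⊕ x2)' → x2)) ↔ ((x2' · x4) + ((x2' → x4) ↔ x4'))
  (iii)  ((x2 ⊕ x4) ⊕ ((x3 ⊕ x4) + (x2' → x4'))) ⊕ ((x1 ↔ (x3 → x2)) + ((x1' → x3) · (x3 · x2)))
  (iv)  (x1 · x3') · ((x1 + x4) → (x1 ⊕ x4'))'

(i) fails at (0,0,0,1): the formula yields 1, G is 0.
(ii) fails at (0,0,0,0): the formula yields 0, G is 1.
(iv) fails at (0,0,0,0): the formula yields 0, G is 1.
That leaves (iii). Evaluating it on every row reproduces the table of G exactly.

iii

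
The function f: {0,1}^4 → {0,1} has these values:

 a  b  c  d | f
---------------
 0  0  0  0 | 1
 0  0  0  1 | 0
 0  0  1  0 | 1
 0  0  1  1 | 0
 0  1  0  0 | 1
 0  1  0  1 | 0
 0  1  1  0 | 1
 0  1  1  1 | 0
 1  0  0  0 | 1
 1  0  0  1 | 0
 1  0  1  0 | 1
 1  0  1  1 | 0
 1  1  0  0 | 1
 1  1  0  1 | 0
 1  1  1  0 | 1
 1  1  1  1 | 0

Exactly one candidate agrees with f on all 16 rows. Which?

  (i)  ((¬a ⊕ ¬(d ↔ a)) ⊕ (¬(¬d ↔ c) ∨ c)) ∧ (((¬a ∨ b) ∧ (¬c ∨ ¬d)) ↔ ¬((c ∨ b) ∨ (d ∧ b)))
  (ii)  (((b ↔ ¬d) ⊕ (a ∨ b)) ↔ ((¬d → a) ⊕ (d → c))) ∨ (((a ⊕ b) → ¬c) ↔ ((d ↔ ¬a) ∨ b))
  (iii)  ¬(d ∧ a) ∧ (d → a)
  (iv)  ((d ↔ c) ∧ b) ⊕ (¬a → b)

iii

(i) disagrees with f on (0,0,0,0) (formula → 0, table → 1); rule it out.
(ii) disagrees with f on (0,0,0,0) (formula → 0, table → 1); rule it out.
(iv) disagrees with f on (0,0,0,0) (formula → 0, table → 1); rule it out.
That leaves (iii). Evaluating it on every row reproduces the table of f exactly.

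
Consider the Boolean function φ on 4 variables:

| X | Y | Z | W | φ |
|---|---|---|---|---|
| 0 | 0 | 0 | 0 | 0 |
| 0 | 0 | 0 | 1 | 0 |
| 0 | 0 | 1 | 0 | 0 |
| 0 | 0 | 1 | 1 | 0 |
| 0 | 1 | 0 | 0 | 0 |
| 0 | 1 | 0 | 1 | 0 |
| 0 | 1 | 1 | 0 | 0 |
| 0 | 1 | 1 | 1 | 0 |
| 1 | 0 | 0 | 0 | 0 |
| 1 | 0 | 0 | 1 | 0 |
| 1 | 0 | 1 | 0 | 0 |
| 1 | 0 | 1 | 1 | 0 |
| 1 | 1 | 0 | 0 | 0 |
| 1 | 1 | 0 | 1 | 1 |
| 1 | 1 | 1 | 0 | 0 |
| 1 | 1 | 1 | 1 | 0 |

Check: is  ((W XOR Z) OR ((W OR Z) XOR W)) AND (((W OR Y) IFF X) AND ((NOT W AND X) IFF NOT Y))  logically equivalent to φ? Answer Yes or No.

Yes

Test each input against both φ and the formula:
  X=0, Y=0, Z=0, W=0: formula gives 0, φ = 0 ✓
  X=0, Y=0, Z=0, W=1: formula gives 0, φ = 0 ✓
  X=0, Y=0, Z=1, W=0: formula gives 0, φ = 0 ✓
  X=0, Y=0, Z=1, W=1: formula gives 0, φ = 0 ✓
  … (the remaining 12 rows also agree.)
Every row agrees, so the formula is equivalent.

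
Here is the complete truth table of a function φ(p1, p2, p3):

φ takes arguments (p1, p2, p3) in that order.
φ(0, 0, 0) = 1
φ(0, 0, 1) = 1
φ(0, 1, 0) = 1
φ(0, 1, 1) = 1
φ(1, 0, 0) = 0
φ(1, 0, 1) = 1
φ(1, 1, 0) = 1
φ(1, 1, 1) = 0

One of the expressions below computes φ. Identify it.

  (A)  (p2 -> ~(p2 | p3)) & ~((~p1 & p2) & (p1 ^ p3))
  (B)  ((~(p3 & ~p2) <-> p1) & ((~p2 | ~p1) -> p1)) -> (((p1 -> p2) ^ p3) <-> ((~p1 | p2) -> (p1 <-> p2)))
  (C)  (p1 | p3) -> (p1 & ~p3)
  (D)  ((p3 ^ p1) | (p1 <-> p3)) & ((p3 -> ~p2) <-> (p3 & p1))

B

(A): at (0,1,0) it gives 0, but φ = 1 — eliminated.
(C): at (0,0,1) it gives 0, but φ = 1 — eliminated.
(D): at (0,0,0) it gives 0, but φ = 1 — eliminated.
That leaves (B). Evaluating it on every row reproduces the table of φ exactly.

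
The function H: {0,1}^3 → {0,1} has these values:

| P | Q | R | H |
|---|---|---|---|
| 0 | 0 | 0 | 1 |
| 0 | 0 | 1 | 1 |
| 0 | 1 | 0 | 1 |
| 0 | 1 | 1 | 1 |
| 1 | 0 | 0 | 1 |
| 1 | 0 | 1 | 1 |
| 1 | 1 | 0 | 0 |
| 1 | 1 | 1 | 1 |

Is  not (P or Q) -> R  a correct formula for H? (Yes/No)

Test each input against both H and the formula:
  P=0, Q=0, R=0: formula gives 0, but H = 1 ✗
Row (0,0,0) is a counterexample, so the formula is not equivalent to H.

No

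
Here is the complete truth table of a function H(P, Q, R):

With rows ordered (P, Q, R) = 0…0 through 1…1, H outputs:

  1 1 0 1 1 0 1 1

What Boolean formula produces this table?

H(P, Q, R) = not (((not P and Q) and not R) or ((P and not Q) and R))

The 0-rows are (0,1,0), (1,0,1). Take each as a conjunction (¬P·Q·¬R, P·¬Q·R), form their disjunction, and complement — that gives a formula that is 1 everywhere H is.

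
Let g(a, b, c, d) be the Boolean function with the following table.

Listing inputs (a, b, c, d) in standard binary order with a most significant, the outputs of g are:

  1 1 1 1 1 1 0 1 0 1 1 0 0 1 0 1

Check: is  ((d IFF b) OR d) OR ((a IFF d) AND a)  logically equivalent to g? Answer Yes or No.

No

Test each input against both g and the formula:
  a=0, b=0, c=0, d=0: formula gives 1, g = 1 ✓
  a=0, b=0, c=0, d=1: formula gives 1, g = 1 ✓
  a=0, b=0, c=1, d=0: formula gives 1, g = 1 ✓
  a=0, b=0, c=1, d=1: formula gives 1, g = 1 ✓
  a=0, b=1, c=0, d=0: formula gives 0, but g = 1 ✗
Row (0,1,0,0) is a counterexample, so the formula is not equivalent to g.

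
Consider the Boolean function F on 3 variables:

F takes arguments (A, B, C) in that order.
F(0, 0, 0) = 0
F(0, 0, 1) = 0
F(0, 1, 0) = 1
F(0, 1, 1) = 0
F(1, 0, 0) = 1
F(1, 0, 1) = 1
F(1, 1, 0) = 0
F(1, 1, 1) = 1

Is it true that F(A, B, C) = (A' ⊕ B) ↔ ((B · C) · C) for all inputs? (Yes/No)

Yes

Test each input against both F and the formula:
  A=0, B=0, C=0: formula gives 0, F = 0 ✓
  A=0, B=0, C=1: formula gives 0, F = 0 ✓
  A=0, B=1, C=0: formula gives 1, F = 1 ✓
  A=0, B=1, C=1: formula gives 0, F = 0 ✓
  A=1, B=0, C=0: formula gives 1, F = 1 ✓
  …and likewise for the remaining 3 rows.
All 8 rows match — the expression computes F exactly.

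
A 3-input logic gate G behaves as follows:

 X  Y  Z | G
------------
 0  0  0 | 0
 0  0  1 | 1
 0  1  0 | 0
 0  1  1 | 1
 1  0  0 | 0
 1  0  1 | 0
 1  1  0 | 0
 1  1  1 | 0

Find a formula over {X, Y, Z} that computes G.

G(X, Y, Z) = ((X' · Y') · Z) + ((X' · Y) · Z)

Collect the rows where G=1 — (0,0,1), (0,1,1) — and write one minterm per row: ¬X·¬Y·Z, ¬X·Y·Z. Their union (logical OR) reproduces the table exactly.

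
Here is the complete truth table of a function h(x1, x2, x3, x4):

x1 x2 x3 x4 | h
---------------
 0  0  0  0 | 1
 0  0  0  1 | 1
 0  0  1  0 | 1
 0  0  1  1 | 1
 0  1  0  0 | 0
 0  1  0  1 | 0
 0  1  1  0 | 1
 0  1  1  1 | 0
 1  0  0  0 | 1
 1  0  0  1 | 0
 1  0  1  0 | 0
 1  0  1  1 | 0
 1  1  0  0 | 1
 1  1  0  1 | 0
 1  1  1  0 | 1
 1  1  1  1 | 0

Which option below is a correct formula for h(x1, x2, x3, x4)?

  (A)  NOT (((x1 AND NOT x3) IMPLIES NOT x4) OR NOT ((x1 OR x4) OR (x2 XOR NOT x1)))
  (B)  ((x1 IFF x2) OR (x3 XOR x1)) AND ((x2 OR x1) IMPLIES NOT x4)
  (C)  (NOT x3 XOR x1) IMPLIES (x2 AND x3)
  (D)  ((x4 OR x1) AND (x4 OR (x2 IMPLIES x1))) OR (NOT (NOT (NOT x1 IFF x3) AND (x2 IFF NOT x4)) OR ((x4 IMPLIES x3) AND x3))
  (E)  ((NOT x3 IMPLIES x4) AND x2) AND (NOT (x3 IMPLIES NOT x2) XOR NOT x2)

(A) disagrees with h on (0,0,0,0) (formula → 0, table → 1); rule it out.
(C) disagrees with h on (0,0,0,0) (formula → 0, table → 1); rule it out.
(D) disagrees with h on (0,1,0,1) (formula → 1, table → 0); rule it out.
(E) disagrees with h on (0,0,0,0) (formula → 0, table → 1); rule it out.
That leaves (B). Evaluating it on every row reproduces the table of h exactly.

B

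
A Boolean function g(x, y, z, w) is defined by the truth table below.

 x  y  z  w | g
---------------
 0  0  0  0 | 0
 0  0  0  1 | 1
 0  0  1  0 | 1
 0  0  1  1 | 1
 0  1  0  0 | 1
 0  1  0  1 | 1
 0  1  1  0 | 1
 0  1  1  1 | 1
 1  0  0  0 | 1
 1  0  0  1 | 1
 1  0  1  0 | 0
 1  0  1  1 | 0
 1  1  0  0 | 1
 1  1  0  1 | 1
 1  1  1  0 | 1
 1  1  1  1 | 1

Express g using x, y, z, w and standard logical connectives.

g(x, y, z, w) = not (((((not x and not y) and not z) and not w) or (((x and not y) and z) and not w)) or (((x and not y) and z) and w))

g is 0 on only 3 rows — (0,0,0,0), (1,0,1,0), (1,0,1,1). Writing each as a minterm (¬x·¬y·¬z·¬w, x·¬y·z·¬w, x·¬y·z·w) and OR-ing them characterizes exactly where g=0, so g is the negation of that disjunction.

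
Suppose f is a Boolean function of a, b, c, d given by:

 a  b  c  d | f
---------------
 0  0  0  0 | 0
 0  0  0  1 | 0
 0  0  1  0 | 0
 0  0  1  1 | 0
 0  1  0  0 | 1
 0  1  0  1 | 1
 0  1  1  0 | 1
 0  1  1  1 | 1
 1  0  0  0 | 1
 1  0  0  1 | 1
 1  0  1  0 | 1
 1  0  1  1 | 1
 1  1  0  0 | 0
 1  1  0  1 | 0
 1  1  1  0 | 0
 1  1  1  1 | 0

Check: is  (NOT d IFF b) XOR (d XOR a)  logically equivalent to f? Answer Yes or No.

Evaluate (NOT d IFF b) XOR (d XOR a) on each row and compare to f:
  a=0, b=0, c=0, d=0: formula gives 0, f = 0 ✓
  a=0, b=0, c=0, d=1: formula gives 0, f = 0 ✓
  a=0, b=0, c=1, d=0: formula gives 0, f = 0 ✓
  a=0, b=0, c=1, d=1: formula gives 0, f = 0 ✓
  …and likewise for the remaining 12 rows.
All 16 rows match — the expression computes f exactly.

Yes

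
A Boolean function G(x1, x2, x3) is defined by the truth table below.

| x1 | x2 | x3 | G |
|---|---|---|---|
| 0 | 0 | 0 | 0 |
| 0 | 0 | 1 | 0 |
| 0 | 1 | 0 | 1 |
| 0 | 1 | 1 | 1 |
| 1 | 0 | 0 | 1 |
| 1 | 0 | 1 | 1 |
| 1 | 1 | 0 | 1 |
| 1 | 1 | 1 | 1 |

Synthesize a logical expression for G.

G(x1, x2, x3) = ¬(((¬x1 ∧ ¬x2) ∧ ¬x3) ∨ ((¬x1 ∧ ¬x2) ∧ x3))

G is 0 on only 2 rows — (0,0,0), (0,0,1). Writing each as a minterm (¬x1·¬x2·¬x3, ¬x1·¬x2·x3) and OR-ing them characterizes exactly where G=0, so G is the negation of that disjunction.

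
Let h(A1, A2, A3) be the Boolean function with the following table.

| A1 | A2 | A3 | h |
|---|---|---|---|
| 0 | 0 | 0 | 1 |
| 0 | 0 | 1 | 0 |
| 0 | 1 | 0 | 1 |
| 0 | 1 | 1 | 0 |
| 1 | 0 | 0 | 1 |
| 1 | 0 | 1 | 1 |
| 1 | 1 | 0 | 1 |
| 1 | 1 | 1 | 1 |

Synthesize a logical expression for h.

There are just 2 zero rows: (0,0,1), (0,1,1). Their minterms are ¬A1·¬A2·A3, ¬A1·A2·A3; the OR of those covers precisely the 0-outputs, and negating it yields h.

h(A1, A2, A3) = ~(((~A1 & ~A2) & A3) | ((~A1 & A2) & A3))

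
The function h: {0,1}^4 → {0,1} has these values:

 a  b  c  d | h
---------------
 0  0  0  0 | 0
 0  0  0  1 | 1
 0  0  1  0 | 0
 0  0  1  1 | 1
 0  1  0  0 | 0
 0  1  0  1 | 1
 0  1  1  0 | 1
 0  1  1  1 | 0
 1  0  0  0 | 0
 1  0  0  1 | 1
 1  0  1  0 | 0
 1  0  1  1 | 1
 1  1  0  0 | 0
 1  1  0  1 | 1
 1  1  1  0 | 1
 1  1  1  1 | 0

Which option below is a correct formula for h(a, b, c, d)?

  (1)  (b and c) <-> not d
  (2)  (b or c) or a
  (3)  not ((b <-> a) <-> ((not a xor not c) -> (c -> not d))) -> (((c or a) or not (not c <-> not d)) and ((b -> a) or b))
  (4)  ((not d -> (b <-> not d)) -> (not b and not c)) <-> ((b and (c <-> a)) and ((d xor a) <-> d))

(2): at (0,0,0,1) it gives 0, but h = 1 — eliminated.
(3): at (0,0,0,0) it gives 1, but h = 0 — eliminated.
(4): at (0,0,0,1) it gives 0, but h = 1 — eliminated.
Only (1) survives; checking it on all 16 rows confirms it matches h.

1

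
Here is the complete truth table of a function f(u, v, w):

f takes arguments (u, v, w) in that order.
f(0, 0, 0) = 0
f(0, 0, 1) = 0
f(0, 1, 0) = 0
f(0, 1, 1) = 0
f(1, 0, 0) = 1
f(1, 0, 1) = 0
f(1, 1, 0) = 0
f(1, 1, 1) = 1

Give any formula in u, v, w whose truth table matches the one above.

f(u, v, w) = ((u ∧ ¬v) ∧ ¬w) ∨ ((u ∧ v) ∧ w)

f=1 on 2 inputs: (1,0,0), (1,1,1). Reading each as a conjunction of literals (u·¬v·¬w, u·v·w) and taking the OR gives the canonical DNF.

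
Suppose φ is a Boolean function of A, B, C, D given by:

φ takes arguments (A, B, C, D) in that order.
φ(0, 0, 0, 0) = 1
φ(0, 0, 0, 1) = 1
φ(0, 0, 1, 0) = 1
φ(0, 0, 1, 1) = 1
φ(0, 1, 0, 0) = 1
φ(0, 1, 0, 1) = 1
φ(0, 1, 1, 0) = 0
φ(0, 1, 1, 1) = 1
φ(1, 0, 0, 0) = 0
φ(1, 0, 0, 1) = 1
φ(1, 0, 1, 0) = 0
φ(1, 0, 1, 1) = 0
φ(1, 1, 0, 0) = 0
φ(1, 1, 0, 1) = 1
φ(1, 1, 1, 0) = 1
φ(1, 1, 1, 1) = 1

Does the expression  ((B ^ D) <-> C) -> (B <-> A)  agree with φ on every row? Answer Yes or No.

No

Evaluate ((B ^ D) <-> C) -> (B <-> A) on each row and compare to φ:
  A=0, B=0, C=0, D=0: formula gives 1, φ = 1 ✓
  A=0, B=0, C=0, D=1: formula gives 1, φ = 1 ✓
  A=0, B=0, C=1, D=0: formula gives 1, φ = 1 ✓
  A=0, B=0, C=1, D=1: formula gives 1, φ = 1 ✓
  …
  A=0, B=1, C=0, D=1: formula gives 0, but φ = 1 ✗
A single disagreement suffices: at (0,1,0,1) they differ, so the formula does not compute φ.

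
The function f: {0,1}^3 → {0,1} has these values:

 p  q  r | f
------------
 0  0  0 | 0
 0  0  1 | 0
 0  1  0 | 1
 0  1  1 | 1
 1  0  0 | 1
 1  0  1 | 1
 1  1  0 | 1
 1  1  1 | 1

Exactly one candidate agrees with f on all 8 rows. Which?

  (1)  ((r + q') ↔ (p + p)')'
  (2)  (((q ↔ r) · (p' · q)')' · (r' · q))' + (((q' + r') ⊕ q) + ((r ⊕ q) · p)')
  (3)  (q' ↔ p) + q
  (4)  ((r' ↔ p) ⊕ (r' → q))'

(1) fails at (0,1,1): the formula yields 0, f is 1.
(2) fails at (0,0,0): the formula yields 1, f is 0.
(4) fails at (0,0,0): the formula yields 1, f is 0.
Only (3) survives; checking it on all 8 rows confirms it matches f.

3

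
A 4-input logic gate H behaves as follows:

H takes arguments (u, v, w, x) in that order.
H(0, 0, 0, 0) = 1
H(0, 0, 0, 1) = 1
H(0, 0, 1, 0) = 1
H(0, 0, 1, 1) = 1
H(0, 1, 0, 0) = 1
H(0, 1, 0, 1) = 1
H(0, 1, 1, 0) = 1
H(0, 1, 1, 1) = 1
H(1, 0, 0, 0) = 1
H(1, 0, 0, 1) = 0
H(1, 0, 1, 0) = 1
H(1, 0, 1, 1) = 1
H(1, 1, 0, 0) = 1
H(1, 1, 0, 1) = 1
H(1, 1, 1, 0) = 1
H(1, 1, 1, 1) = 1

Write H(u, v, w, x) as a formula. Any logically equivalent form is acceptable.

Only row (1,0,0,1) gives 0. So H is 1 everywhere except there — the complement of the minterm u·¬v·¬w·x.

H(u, v, w, x) = ~(((u & ~v) & ~w) & x)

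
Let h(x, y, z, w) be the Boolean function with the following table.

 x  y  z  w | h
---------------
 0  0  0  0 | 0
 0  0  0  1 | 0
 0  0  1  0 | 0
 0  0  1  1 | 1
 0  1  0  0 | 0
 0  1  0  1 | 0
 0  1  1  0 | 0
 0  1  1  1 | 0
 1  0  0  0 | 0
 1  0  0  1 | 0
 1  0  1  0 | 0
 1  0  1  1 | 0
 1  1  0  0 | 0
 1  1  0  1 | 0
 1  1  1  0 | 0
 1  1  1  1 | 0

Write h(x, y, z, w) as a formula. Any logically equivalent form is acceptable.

h is 1 on exactly one input, (0,0,1,1), whose minterm is ¬x·¬y·z·w. So h is just that conjunction.

h(x, y, z, w) = ((x' · y') · z) · w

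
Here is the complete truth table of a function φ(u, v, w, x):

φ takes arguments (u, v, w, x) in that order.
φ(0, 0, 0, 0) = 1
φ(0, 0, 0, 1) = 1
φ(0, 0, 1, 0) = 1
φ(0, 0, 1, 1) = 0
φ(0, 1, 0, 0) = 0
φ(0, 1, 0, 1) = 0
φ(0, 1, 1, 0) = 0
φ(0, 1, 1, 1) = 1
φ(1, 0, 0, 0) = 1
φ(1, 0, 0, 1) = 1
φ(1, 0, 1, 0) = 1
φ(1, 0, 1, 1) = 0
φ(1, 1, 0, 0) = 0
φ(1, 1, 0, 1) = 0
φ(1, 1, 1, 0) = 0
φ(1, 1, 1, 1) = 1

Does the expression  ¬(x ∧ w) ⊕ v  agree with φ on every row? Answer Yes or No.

Yes

Evaluate ¬(x ∧ w) ⊕ v on each row and compare to φ:
  u=0, v=0, w=0, x=0: formula gives 1, φ = 1 ✓
  u=0, v=0, w=0, x=1: formula gives 1, φ = 1 ✓
  u=0, v=0, w=1, x=0: formula gives 1, φ = 1 ✓
  u=0, v=0, w=1, x=1: formula gives 0, φ = 0 ✓
  …and likewise for the remaining 12 rows.
All 16 rows match — the expression computes φ exactly.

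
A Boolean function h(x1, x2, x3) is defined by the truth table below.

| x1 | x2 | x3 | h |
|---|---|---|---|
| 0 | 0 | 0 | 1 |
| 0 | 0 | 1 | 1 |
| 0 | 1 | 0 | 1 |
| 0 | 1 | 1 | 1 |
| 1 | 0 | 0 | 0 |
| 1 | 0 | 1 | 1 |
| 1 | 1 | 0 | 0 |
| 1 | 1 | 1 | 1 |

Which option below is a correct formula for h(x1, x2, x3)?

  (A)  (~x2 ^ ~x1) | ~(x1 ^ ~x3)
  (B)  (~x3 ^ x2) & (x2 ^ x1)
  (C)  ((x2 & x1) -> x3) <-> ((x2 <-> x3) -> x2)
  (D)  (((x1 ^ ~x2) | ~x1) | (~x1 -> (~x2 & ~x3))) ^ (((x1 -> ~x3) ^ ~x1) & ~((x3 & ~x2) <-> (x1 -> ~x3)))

(A): at (0,0,0) it gives 0, but h = 1 — eliminated.
(B): at (0,0,0) it gives 0, but h = 1 — eliminated.
(C): at (0,0,0) it gives 0, but h = 1 — eliminated.
That leaves (D). Evaluating it on every row reproduces the table of h exactly.

D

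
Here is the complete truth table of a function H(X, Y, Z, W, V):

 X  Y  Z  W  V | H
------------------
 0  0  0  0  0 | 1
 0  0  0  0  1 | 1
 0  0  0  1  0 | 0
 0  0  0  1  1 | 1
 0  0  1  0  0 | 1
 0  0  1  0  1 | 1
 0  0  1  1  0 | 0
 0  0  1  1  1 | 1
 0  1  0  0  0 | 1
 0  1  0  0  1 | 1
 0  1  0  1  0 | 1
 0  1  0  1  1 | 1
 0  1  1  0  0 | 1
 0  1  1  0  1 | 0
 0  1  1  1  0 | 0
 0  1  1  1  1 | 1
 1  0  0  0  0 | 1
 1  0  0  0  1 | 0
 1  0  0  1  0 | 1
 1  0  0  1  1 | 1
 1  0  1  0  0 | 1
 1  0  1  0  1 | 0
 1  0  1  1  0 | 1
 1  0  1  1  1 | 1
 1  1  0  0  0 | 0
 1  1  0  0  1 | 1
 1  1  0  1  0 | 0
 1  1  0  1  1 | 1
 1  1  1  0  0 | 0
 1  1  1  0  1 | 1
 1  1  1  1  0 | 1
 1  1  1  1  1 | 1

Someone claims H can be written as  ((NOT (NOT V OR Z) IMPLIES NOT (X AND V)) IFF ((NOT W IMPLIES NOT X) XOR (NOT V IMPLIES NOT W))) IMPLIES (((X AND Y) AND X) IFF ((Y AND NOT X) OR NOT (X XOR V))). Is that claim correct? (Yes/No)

No

Test each input against both H and the formula:
  X=0, Y=0, Z=0, W=0, V=0: formula gives 1, H = 1 ✓
  X=0, Y=0, Z=0, W=0, V=1: formula gives 1, H = 1 ✓
  X=0, Y=0, Z=0, W=1, V=0: formula gives 0, H = 0 ✓
  X=0, Y=0, Z=0, W=1, V=1: formula gives 1, H = 1 ✓
  …
  X=0, Y=1, Z=0, W=1, V=0: formula gives 0, but H = 1 ✗
Since they disagree at (0,1,0,1,0), the expression is not a correct formula for H.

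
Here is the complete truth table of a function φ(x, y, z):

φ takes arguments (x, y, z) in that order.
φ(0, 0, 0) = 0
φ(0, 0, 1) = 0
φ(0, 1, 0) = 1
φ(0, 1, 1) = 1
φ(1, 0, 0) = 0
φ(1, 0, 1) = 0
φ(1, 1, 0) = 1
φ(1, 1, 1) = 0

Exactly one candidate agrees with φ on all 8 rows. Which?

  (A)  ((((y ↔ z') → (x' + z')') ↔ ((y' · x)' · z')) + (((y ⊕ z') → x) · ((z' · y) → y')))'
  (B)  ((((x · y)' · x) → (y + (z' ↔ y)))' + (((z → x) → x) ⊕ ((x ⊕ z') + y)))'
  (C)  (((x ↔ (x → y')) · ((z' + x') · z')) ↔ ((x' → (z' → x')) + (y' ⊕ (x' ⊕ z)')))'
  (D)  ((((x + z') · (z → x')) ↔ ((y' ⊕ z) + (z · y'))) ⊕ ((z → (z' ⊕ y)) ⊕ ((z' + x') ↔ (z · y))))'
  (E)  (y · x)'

A

(B): at (0,1,0) it gives 0, but φ = 1 — eliminated.
(C): at (0,0,0) it gives 1, but φ = 0 — eliminated.
(D): at (0,0,0) it gives 1, but φ = 0 — eliminated.
(E): at (0,0,0) it gives 1, but φ = 0 — eliminated.
That leaves (A). Evaluating it on every row reproduces the table of φ exactly.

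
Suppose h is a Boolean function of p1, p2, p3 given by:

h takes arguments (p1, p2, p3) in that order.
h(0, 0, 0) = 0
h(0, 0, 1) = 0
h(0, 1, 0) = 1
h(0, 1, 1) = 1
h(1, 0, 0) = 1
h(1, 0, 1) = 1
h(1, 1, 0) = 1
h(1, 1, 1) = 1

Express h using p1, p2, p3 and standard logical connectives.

h(p1, p2, p3) = not (((not p1 and not p2) and not p3) or ((not p1 and not p2) and p3))

The 0-rows are (0,0,0), (0,0,1). Take each as a conjunction (¬p1·¬p2·¬p3, ¬p1·¬p2·p3), form their disjunction, and complement — that gives a formula that is 1 everywhere h is.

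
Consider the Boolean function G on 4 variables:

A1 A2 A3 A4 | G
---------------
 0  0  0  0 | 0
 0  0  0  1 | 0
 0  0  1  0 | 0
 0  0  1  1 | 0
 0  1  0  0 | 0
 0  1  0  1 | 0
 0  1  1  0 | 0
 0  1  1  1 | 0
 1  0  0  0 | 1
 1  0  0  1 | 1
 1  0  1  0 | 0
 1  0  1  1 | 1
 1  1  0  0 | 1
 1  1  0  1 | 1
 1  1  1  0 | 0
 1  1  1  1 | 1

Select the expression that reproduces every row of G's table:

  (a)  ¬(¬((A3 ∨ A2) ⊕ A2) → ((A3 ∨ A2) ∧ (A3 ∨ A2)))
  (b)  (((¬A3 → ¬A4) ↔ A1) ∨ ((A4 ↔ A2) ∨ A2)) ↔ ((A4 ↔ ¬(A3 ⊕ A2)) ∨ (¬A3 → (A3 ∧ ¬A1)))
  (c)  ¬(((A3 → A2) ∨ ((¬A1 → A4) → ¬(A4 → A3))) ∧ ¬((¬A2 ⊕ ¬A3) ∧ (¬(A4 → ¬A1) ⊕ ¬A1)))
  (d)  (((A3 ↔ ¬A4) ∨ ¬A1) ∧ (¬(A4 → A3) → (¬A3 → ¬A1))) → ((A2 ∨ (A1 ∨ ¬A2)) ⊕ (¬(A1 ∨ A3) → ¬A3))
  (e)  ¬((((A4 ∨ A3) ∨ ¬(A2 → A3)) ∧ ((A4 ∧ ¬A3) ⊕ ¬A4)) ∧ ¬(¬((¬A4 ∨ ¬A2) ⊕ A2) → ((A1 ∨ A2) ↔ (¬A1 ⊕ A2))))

(a): at (0,0,0,0) it gives 1, but G = 0 — eliminated.
(b): at (0,0,0,1) it gives 1, but G = 0 — eliminated.
(c): at (0,0,1,0) it gives 1, but G = 0 — eliminated.
(e): at (0,0,0,0) it gives 1, but G = 0 — eliminated.
Only (d) survives; checking it on all 16 rows confirms it matches G.

d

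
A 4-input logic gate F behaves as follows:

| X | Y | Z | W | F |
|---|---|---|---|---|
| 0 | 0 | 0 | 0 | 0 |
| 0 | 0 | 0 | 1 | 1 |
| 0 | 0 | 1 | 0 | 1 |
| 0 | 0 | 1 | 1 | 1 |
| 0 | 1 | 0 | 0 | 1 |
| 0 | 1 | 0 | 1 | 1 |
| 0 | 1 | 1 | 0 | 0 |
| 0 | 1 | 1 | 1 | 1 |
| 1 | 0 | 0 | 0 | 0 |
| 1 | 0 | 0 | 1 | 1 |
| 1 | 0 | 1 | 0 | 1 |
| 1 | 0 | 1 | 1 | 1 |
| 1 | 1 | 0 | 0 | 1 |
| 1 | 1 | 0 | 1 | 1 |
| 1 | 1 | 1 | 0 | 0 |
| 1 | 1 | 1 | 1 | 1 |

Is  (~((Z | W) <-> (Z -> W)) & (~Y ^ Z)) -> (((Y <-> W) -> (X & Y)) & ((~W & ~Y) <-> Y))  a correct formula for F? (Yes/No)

Yes

Check the formula against F row by row:
  X=0, Y=0, Z=0, W=0: formula gives 0, F = 0 ✓
  X=0, Y=0, Z=0, W=1: formula gives 1, F = 1 ✓
  X=0, Y=0, Z=1, W=0: formula gives 1, F = 1 ✓
  X=0, Y=0, Z=1, W=1: formula gives 1, F = 1 ✓
  … (the remaining 12 rows also agree.)
No disagreement on any input; they are logically equivalent.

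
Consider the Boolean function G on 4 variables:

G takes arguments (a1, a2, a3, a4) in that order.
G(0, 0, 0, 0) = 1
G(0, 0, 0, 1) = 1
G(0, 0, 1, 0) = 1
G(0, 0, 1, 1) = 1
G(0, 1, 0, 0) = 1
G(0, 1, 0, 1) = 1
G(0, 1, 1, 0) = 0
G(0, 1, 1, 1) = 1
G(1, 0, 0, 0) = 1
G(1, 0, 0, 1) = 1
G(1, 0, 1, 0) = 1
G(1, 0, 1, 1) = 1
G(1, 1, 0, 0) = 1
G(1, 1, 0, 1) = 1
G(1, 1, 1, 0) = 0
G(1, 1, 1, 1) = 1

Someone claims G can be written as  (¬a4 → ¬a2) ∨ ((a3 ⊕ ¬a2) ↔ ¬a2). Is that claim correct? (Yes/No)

Evaluate (¬a4 → ¬a2) ∨ ((a3 ⊕ ¬a2) ↔ ¬a2) on each row and compare to G:
  a1=0, a2=0, a3=0, a4=0: formula gives 1, G = 1 ✓
  a1=0, a2=0, a3=0, a4=1: formula gives 1, G = 1 ✓
  a1=0, a2=0, a3=1, a4=0: formula gives 1, G = 1 ✓
  a1=0, a2=0, a3=1, a4=1: formula gives 1, G = 1 ✓
  …and likewise for the remaining 12 rows.
No disagreement on any input; they are logically equivalent.

Yes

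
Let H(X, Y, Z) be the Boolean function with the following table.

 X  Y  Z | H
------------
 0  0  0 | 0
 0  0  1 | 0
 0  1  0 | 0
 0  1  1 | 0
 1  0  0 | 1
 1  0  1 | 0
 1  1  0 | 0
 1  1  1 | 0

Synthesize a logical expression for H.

H(X, Y, Z) = (X · Y') · Z'

H is 1 on exactly one input, (1,0,0), whose minterm is X·¬Y·¬Z. So H is just that conjunction.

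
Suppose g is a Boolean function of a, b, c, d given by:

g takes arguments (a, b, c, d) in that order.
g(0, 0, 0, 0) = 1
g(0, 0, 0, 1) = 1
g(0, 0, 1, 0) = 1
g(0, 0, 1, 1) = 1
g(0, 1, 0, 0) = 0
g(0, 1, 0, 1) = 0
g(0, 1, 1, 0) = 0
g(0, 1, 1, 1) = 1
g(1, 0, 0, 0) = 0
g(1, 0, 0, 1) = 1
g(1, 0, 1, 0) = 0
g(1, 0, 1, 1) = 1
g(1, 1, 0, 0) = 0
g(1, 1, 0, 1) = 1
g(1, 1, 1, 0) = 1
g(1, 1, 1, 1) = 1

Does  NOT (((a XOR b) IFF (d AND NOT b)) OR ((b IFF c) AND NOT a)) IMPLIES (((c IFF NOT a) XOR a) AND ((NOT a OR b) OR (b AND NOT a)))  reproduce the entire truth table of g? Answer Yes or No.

Evaluate NOT (((a XOR b) IFF (d AND NOT b)) OR ((b IFF c) AND NOT a)) IMPLIES (((c IFF NOT a) XOR a) AND ((NOT a OR b) OR (b AND NOT a))) on each row and compare to g:
  a=0, b=0, c=0, d=0: formula gives 1, g = 1 ✓
  a=0, b=0, c=0, d=1: formula gives 1, g = 1 ✓
  a=0, b=0, c=1, d=0: formula gives 1, g = 1 ✓
  a=0, b=0, c=1, d=1: formula gives 1, g = 1 ✓
  …
  a=0, b=1, c=1, d=0: formula gives 1, but g = 0 ✗
Since they disagree at (0,1,1,0), the expression is not a correct formula for g.

No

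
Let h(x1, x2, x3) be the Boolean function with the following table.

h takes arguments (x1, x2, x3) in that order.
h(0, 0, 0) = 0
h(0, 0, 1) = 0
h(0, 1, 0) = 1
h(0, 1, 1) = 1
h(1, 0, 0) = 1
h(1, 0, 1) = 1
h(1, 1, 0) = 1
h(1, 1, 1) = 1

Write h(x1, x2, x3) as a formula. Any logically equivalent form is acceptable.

h is 0 on only 2 rows — (0,0,0), (0,0,1). Writing each as a minterm (¬x1·¬x2·¬x3, ¬x1·¬x2·x3) and OR-ing them characterizes exactly where h=0, so h is the negation of that disjunction.

h(x1, x2, x3) = NOT (((NOT x1 AND NOT x2) AND NOT x3) OR ((NOT x1 AND NOT x2) AND x3))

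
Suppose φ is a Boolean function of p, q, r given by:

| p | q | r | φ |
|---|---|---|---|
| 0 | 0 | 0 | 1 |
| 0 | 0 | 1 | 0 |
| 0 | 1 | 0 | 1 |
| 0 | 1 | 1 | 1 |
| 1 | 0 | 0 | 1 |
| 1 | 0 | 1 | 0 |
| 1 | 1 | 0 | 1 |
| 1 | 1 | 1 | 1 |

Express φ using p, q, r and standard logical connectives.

φ(p, q, r) = (((p' · q') · r) + ((p · q') · r))'

φ is 0 on only 2 rows — (0,0,1), (1,0,1). Writing each as a minterm (¬p·¬q·r, p·¬q·r) and OR-ing them characterizes exactly where φ=0, so φ is the negation of that disjunction.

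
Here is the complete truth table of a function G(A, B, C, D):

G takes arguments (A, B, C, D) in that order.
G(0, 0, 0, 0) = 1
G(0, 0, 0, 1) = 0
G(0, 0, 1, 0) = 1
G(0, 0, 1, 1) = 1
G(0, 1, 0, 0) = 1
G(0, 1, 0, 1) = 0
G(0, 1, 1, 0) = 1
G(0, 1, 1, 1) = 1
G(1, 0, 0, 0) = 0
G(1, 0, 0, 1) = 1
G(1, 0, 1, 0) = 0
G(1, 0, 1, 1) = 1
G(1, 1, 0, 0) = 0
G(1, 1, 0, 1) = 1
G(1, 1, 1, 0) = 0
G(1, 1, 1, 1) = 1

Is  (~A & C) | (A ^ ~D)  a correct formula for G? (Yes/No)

Test each input against both G and the formula:
  A=0, B=0, C=0, D=0: formula gives 1, G = 1 ✓
  A=0, B=0, C=0, D=1: formula gives 0, G = 0 ✓
  A=0, B=0, C=1, D=0: formula gives 1, G = 1 ✓
  A=0, B=0, C=1, D=1: formula gives 1, G = 1 ✓
  … (the remaining 12 rows also agree.)
All 16 rows match — the expression computes G exactly.

Yes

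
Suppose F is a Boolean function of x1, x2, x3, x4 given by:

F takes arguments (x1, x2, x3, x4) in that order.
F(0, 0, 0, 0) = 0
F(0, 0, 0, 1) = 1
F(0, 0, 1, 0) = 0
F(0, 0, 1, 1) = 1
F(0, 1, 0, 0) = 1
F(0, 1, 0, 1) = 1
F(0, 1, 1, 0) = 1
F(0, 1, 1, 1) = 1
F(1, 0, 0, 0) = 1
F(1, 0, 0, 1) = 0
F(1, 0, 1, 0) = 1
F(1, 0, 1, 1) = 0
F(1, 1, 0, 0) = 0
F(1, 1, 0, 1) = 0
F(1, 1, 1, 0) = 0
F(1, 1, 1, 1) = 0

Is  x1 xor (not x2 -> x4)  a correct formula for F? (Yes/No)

Yes

Test each input against both F and the formula:
  x1=0, x2=0, x3=0, x4=0: formula gives 0, F = 0 ✓
  x1=0, x2=0, x3=0, x4=1: formula gives 1, F = 1 ✓
  x1=0, x2=0, x3=1, x4=0: formula gives 0, F = 0 ✓
  x1=0, x2=0, x3=1, x4=1: formula gives 1, F = 1 ✓
  …and likewise for the remaining 12 rows.
All 16 rows match — the expression computes F exactly.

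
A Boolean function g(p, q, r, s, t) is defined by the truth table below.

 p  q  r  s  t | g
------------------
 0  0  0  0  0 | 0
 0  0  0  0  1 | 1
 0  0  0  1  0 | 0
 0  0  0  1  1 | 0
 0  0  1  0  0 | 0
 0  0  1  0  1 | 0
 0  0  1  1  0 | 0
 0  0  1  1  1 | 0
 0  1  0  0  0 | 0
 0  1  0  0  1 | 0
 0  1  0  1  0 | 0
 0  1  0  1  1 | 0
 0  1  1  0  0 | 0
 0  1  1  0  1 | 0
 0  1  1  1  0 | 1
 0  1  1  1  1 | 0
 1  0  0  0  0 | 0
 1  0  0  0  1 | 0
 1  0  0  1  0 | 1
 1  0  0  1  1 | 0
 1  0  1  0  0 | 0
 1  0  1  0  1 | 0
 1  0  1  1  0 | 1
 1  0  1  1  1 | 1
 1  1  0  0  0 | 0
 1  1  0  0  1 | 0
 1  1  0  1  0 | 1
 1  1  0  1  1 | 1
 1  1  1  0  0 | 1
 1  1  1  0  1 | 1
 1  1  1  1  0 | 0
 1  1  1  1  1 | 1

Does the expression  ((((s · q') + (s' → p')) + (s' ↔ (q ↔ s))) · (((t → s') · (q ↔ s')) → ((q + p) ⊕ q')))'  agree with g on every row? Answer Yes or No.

Test each input against both g and the formula:
  p=0, q=0, r=0, s=0, t=0: formula gives 0, g = 0 ✓
  p=0, q=0, r=0, s=0, t=1: formula gives 0, but g = 1 ✗
Row (0,0,0,0,1) is a counterexample, so the formula is not equivalent to g.

No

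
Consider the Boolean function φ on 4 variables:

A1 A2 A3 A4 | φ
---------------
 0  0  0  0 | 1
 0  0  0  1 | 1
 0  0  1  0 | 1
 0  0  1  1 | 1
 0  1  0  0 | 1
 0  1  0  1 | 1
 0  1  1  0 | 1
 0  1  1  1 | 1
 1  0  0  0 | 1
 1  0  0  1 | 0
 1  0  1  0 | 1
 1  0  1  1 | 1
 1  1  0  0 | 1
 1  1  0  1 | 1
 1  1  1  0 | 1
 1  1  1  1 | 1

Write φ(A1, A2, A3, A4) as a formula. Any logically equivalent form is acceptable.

φ is 0 on exactly one input, (1,0,0,1), whose minterm is A1·¬A2·¬A3·A4. So φ is the negation of that single conjunction.

φ(A1, A2, A3, A4) = NOT (((A1 AND NOT A2) AND NOT A3) AND A4)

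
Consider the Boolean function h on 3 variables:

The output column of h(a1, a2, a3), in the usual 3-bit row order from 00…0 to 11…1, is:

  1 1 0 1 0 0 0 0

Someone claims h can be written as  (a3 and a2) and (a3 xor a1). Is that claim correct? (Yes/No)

Evaluate (a3 and a2) and (a3 xor a1) on each row and compare to h:
  a1=0, a2=0, a3=0: formula gives 0, but h = 1 ✗
A single disagreement suffices: at (0,0,0) they differ, so the formula does not compute h.

No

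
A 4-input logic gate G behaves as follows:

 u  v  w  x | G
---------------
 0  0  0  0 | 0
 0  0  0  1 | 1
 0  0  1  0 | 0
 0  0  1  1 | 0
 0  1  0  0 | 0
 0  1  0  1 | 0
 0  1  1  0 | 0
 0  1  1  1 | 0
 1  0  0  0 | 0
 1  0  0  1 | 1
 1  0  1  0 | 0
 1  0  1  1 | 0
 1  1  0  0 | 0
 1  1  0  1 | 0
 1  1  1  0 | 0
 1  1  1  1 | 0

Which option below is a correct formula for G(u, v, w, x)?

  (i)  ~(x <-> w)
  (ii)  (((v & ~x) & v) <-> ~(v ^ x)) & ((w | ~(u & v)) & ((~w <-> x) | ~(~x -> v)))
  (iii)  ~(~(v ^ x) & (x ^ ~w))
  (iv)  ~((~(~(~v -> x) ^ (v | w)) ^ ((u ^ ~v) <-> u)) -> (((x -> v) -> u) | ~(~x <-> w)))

ii

(i) fails at (0,0,1,0): the formula yields 1, G is 0.
(iii) fails at (0,0,1,0): the formula yields 1, G is 0.
(iv) fails at (0,0,0,1): the formula yields 0, G is 1.
That leaves (ii). Evaluating it on every row reproduces the table of G exactly.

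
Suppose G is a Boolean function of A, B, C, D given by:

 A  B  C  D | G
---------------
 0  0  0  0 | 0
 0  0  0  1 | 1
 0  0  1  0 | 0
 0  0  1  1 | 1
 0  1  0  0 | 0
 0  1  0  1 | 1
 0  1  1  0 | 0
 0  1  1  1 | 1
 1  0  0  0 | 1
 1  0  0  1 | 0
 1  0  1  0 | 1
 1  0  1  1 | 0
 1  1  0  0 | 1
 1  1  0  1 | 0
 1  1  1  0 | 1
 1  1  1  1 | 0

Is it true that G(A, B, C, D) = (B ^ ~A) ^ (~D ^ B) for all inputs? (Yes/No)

Yes

Check the formula against G row by row:
  A=0, B=0, C=0, D=0: formula gives 0, G = 0 ✓
  A=0, B=0, C=0, D=1: formula gives 1, G = 1 ✓
  A=0, B=0, C=1, D=0: formula gives 0, G = 0 ✓
  A=0, B=0, C=1, D=1: formula gives 1, G = 1 ✓
  …and likewise for the remaining 12 rows.
No disagreement on any input; they are logically equivalent.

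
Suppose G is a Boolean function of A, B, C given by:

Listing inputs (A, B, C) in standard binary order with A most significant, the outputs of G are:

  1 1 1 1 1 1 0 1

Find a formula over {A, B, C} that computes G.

G(A, B, C) = ~((A & B) & ~C)

Only row (1,1,0) gives 0. So G is 1 everywhere except there — the complement of the minterm A·B·¬C.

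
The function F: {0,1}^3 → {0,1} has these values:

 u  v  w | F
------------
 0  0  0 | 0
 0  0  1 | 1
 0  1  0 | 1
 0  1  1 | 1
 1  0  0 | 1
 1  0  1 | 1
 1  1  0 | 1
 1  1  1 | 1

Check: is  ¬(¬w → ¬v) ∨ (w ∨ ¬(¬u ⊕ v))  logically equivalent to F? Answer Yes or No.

Check the formula against F row by row:
  u=0, v=0, w=0: formula gives 0, F = 0 ✓
  u=0, v=0, w=1: formula gives 1, F = 1 ✓
  u=0, v=1, w=0: formula gives 1, F = 1 ✓
  u=0, v=1, w=1: formula gives 1, F = 1 ✓
  u=1, v=0, w=0: formula gives 1, F = 1 ✓
  …and likewise for the remaining 3 rows.
Every row agrees, so the formula is equivalent.

Yes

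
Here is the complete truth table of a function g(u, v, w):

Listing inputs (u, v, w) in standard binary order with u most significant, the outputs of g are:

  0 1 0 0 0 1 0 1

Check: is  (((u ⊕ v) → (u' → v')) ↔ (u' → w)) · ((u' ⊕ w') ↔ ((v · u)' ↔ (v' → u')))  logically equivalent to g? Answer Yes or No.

Check the formula against g row by row:
  u=0, v=0, w=0: formula gives 0, g = 0 ✓
  u=0, v=0, w=1: formula gives 1, g = 1 ✓
  u=0, v=1, w=0: formula gives 0, g = 0 ✓
  u=0, v=1, w=1: formula gives 0, g = 0 ✓
  u=1, v=0, w=0: formula gives 0, g = 0 ✓
  …and likewise for the remaining 3 rows.
All 8 rows match — the expression computes g exactly.

Yes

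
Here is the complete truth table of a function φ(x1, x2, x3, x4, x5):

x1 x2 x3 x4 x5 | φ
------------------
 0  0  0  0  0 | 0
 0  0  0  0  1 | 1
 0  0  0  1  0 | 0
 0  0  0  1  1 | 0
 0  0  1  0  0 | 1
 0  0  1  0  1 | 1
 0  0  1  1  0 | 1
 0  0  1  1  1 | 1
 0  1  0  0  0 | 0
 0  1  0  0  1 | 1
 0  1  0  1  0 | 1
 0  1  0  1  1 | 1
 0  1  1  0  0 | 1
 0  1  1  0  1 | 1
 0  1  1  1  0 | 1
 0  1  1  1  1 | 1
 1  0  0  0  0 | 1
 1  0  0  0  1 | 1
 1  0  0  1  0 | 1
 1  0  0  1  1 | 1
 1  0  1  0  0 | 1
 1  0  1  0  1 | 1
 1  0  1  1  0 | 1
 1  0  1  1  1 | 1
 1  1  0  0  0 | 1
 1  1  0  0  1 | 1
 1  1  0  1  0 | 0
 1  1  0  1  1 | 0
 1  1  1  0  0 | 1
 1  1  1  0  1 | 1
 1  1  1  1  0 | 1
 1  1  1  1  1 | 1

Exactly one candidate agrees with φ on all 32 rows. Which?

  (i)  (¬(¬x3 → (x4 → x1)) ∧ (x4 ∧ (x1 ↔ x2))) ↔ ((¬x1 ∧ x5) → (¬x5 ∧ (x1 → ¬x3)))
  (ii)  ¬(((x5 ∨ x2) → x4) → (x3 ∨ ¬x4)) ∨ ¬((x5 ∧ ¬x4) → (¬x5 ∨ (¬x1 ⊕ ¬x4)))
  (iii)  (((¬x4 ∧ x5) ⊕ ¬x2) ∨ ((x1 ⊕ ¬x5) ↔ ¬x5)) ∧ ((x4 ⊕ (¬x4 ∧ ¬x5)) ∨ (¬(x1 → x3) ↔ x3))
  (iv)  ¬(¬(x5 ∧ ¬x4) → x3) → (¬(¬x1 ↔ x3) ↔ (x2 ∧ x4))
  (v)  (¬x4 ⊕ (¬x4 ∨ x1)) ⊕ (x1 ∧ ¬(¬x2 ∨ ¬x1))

(i): at (0,0,0,1,0) it gives 1, but φ = 0 — eliminated.
(ii): at (0,0,0,1,0) it gives 1, but φ = 0 — eliminated.
(iii): at (0,0,0,0,0) it gives 1, but φ = 0 — eliminated.
(v): at (0,0,0,0,1) it gives 0, but φ = 1 — eliminated.
Only (iv) survives; checking it on all 32 rows confirms it matches φ.

iv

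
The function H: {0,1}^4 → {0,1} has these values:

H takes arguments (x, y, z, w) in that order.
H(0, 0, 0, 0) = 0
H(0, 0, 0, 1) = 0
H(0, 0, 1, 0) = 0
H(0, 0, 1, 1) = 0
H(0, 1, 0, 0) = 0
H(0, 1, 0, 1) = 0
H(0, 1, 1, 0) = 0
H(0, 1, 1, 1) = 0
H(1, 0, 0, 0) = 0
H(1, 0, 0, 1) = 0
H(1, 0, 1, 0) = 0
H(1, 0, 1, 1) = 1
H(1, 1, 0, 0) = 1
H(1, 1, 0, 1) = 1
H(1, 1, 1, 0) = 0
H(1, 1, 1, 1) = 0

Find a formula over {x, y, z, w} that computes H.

H(x, y, z, w) = ((((x and not y) and z) and w) or (((x and y) and not z) and not w)) or (((x and y) and not z) and w)

Collect the rows where H=1 — (1,0,1,1), (1,1,0,0), (1,1,0,1) — and write one minterm per row: x·¬y·z·w, x·y·¬z·¬w, x·y·¬z·w. Their union (logical OR) reproduces the table exactly.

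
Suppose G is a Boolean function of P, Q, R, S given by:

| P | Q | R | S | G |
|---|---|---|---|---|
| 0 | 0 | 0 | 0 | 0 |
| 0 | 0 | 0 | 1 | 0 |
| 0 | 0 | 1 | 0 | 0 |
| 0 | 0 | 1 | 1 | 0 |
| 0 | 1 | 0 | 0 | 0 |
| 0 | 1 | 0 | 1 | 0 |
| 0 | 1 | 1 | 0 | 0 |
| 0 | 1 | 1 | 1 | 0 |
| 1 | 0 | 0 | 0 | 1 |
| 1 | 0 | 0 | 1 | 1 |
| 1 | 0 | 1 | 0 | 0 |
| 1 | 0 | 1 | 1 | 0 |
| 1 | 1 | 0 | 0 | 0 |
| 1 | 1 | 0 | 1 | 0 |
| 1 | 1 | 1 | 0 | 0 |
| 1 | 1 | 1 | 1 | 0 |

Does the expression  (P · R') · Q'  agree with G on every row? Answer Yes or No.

Evaluate (P · R') · Q' on each row and compare to G:
  P=0, Q=0, R=0, S=0: formula gives 0, G = 0 ✓
  P=0, Q=0, R=0, S=1: formula gives 0, G = 0 ✓
  P=0, Q=0, R=1, S=0: formula gives 0, G = 0 ✓
  P=0, Q=0, R=1, S=1: formula gives 0, G = 0 ✓
  …and likewise for the remaining 12 rows.
Every row agrees, so the formula is equivalent.

Yes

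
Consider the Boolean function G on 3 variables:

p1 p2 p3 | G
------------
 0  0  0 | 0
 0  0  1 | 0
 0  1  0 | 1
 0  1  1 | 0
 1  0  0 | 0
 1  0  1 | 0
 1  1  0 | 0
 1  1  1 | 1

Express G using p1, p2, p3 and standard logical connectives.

G(p1, p2, p3) = ((p1' · p2) · p3') + ((p1 · p2) · p3)

The 1-rows are (0,1,0), (1,1,1). Each contributes one minterm — ¬p1·p2·¬p3; p1·p2·p3 — and their disjunction is a sum-of-products form of G.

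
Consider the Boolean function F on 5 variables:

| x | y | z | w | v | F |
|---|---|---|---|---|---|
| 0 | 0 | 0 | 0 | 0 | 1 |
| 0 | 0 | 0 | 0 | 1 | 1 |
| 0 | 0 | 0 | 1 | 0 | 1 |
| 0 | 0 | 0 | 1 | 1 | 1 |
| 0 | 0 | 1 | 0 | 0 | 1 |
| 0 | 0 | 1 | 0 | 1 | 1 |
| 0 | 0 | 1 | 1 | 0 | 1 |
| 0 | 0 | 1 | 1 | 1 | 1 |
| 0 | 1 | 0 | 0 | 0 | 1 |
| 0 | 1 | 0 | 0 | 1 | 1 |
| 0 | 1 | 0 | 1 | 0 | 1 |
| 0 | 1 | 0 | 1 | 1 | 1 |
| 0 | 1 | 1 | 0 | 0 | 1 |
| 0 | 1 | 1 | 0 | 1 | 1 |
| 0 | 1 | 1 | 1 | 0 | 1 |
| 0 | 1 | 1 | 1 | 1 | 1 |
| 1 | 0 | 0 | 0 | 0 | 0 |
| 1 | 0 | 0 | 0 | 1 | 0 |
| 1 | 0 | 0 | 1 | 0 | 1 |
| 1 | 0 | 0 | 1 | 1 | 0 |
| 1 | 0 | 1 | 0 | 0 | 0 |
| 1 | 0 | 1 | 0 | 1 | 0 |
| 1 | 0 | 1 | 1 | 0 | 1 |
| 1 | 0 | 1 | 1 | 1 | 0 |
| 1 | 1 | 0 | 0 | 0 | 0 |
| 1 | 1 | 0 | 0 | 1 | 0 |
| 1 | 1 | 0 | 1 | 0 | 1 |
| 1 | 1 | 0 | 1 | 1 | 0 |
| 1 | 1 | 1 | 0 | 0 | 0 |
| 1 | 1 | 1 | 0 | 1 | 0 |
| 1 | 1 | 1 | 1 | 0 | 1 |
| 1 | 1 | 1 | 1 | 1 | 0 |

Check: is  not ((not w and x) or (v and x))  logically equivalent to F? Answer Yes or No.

Yes

Evaluate not ((not w and x) or (v and x)) on each row and compare to F:
  x=0, y=0, z=0, w=0, v=0: formula gives 1, F = 1 ✓
  x=0, y=0, z=0, w=0, v=1: formula gives 1, F = 1 ✓
  x=0, y=0, z=0, w=1, v=0: formula gives 1, F = 1 ✓
  x=0, y=0, z=0, w=1, v=1: formula gives 1, F = 1 ✓
  …and likewise for the remaining 28 rows.
Every row agrees, so the formula is equivalent.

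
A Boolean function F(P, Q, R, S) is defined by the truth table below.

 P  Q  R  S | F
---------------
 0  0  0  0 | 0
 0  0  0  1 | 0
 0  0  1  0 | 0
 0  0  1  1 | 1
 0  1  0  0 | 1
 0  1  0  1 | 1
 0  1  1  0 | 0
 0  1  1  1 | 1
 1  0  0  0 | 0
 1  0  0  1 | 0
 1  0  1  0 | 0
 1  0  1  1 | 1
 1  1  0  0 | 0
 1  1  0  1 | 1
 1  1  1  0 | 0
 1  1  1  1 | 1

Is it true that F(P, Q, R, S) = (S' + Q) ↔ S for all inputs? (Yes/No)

No

Test each input against both F and the formula:
  P=0, Q=0, R=0, S=0: formula gives 0, F = 0 ✓
  P=0, Q=0, R=0, S=1: formula gives 0, F = 0 ✓
  P=0, Q=0, R=1, S=0: formula gives 0, F = 0 ✓
  P=0, Q=0, R=1, S=1: formula gives 0, but F = 1 ✗
Since they disagree at (0,0,1,1), the expression is not a correct formula for F.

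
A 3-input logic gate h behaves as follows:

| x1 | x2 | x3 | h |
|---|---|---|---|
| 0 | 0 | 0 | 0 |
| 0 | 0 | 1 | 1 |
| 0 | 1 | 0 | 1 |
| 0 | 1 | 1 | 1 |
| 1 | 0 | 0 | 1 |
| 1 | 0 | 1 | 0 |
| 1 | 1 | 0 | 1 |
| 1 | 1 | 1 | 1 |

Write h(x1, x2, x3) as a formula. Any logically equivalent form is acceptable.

h is 0 on only 2 rows — (0,0,0), (1,0,1). Writing each as a minterm (¬x1·¬x2·¬x3, x1·¬x2·x3) and OR-ing them characterizes exactly where h=0, so h is the negation of that disjunction.

h(x1, x2, x3) = ¬(((¬x1 ∧ ¬x2) ∧ ¬x3) ∨ ((x1 ∧ ¬x2) ∧ x3))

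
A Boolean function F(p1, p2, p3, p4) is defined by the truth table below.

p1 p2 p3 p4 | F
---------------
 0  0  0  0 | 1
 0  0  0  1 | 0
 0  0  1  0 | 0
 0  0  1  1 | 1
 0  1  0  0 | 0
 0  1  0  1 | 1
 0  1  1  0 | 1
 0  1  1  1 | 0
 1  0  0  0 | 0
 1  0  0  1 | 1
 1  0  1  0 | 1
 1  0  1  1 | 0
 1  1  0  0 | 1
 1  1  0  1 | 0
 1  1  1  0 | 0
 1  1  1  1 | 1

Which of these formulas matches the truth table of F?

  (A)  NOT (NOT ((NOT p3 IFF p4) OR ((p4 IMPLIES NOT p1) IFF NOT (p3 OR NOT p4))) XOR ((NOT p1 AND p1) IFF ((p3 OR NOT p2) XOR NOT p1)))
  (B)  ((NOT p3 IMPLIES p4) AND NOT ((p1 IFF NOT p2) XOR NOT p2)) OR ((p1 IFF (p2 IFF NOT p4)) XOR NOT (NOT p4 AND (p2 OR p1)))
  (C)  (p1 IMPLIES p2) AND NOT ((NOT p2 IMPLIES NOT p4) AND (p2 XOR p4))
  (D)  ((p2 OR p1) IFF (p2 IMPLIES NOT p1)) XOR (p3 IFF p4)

D

(A) fails at (0,1,1,0): the formula yields 0, F is 1.
(B) fails at (0,0,0,0): the formula yields 0, F is 1.
(C) fails at (0,0,0,1): the formula yields 1, F is 0.
That leaves (D). Evaluating it on every row reproduces the table of F exactly.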